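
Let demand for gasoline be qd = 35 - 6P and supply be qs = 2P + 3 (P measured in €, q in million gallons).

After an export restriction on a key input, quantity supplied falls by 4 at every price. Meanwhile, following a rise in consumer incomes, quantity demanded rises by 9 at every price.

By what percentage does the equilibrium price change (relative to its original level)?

Initially, 35 - 6P = 2P + 3, so 32 = 8P and P = 4, q = 11.
The shock moves the curves to qd = 44 - 6P and qs = 2P - 1.
New equilibrium: 44 - 6P = 2P - 1 ⇒ 45 = 8P ⇒ P = 5.625, q = 10.25.
%ΔP = (5.625 − 4) / 4 × 100 = +40.625%.

+40.625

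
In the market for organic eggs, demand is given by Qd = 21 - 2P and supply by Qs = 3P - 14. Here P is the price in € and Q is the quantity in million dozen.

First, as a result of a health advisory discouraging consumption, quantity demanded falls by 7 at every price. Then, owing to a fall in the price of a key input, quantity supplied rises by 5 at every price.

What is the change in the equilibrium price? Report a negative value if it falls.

Initially, 21 - 2P = 3P - 14, so 35 = 5P and P = 7, Q = 7.
With the change applied: demand Qd = 14 - 2P, supply Qs = 3P - 9.
Clearing the new market: 14 - 2P = 3P - 9, so P = 4.6 and Q = 4.8.
ΔP = 4.6 − 7 = -2.4.

-2.4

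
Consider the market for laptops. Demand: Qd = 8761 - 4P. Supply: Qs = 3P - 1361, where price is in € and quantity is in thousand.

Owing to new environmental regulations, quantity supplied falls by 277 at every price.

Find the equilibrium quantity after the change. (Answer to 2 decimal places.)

2818.71

Solve the original market: 8761 - 4P = 3P - 1361, hence P = 1446 and Q = 2977.
With the change applied: demand Qd = 8761 - 4P, supply Qs = 3P - 1638.
New equilibrium: 8761 - 4P = 3P - 1638 ⇒ 10399 = 7P ⇒ P = 10399/7 ≈ 1485.5714, Q = 19731/7 ≈ 2818.7143.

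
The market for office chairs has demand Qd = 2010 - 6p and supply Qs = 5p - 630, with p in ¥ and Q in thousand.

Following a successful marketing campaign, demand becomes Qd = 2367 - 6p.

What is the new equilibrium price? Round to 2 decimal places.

272.45

Solve the original market: 2010 - 6p = 5p - 630, hence p = 240 and Q = 570.
After the shift, demand is Qd = 2367 - 6p and supply is Qs = 5p - 630.
Setting them equal: 2367 - 6p = 5p - 630 → 2997 = 11p, so p = 2997/11 ≈ 272.4545 and Q = 8055/11 ≈ 732.2727.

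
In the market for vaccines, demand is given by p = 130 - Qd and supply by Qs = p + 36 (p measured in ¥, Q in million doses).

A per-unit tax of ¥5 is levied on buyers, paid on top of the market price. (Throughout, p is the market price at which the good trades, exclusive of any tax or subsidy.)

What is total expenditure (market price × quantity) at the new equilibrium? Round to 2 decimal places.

Solve the original market: 130 - p = p + 36, hence p = 47 and Q = 83.
Since buyers pay the price plus the tax, the effective demand curve becomes Qd = 125 - p.
New equilibrium: 125 - p = p + 36 ⇒ 89 = 2p ⇒ p = 44.5, Q = 80.5.
New expenditure = 44.5 × 80.5 = 3582.25.

3582.25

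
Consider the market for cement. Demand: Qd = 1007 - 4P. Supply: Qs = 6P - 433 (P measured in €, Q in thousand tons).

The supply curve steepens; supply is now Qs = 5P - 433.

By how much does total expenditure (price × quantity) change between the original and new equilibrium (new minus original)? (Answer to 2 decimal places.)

-3344.00

Initially, 1007 - 4P = 6P - 433, so 1440 = 10P and P = 144, Q = 431.
The new curves are Qd = 1007 - 4P (demand) and Qs = 5P - 433 (supply).
Clearing the new market: 1007 - 4P = 5P - 433, so P = 160 and Q = 367.
Expenditure moves from 144×431 = 62064 to 160×367 = 58720; change = -3344.00.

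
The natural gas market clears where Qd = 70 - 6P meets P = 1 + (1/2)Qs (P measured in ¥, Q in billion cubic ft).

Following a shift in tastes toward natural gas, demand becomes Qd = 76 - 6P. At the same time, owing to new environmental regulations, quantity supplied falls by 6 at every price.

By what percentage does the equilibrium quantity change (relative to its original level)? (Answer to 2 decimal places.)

Original equilibrium: 70 - 6P = 2P - 2 gives 72 = 8P, so P = 9 and Q = 16.
The shock moves the curves to Qd = 76 - 6P and Qs = 2P - 8.
Setting them equal: 76 - 6P = 2P - 8 → 84 = 8P, so P = 10.5 and Q = 13.
%ΔQ = (13 − 16) / 16 × 100 = -18.75%.

-18.75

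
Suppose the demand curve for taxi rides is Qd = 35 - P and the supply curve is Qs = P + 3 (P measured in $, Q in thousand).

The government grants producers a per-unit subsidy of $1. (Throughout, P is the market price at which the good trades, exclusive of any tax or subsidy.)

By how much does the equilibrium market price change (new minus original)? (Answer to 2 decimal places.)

Initially, 35 - P = P + 3, so 32 = 2P and P = 16, Q = 19.
Since sellers receive the price plus the subsidy, the effective supply curve becomes Qs = P + 4.
New equilibrium: 35 - P = P + 4 ⇒ 31 = 2P ⇒ P = 15.5, Q = 19.5.
ΔP = 15.5 − 16 = -0.50.

-0.50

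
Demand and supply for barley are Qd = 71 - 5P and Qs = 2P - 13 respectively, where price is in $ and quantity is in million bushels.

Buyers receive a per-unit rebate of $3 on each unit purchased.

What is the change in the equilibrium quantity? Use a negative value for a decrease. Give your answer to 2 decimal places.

Original equilibrium: 71 - 5P = 2P - 13 gives 84 = 7P, so P = 12 and Q = 11.
Since buyers' out-of-pocket price is the market price minus the rebate, the effective demand curve becomes Qd = 86 - 5P.
New equilibrium: 86 - 5P = 2P - 13 ⇒ 99 = 7P ⇒ P = 99/7 ≈ 14.1429, Q = 107/7 ≈ 15.2857.
ΔQ = 15.2857 − 11 = +4.29.

+4.29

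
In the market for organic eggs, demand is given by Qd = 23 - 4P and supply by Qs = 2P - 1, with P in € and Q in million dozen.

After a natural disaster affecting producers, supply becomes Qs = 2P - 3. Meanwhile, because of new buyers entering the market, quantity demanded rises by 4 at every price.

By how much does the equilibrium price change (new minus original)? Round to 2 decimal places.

Solve the original market: 23 - 4P = 2P - 1, hence P = 4 and Q = 7.
After the shift, demand is Qd = 27 - 4P and supply is Qs = 2P - 3.
New equilibrium: 27 - 4P = 2P - 3 ⇒ 30 = 6P ⇒ P = 5, Q = 7.
ΔP = 5 − 4 = +1.00.

+1.00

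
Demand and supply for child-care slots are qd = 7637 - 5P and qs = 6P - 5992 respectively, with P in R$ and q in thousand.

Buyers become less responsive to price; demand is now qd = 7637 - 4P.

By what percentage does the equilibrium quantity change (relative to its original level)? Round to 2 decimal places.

Solve the original market: 7637 - 5P = 6P - 5992, hence P = 1239 and q = 1442.
The shock moves the curves to qd = 7637 - 4P and qs = 6P - 5992.
Setting them equal: 7637 - 4P = 6P - 5992 → 13629 = 10P, so P = 1362.9 and q = 2185.4.
%Δq = (2185.4 − 1442) / 1442 × 100 = +51.55%.

+51.55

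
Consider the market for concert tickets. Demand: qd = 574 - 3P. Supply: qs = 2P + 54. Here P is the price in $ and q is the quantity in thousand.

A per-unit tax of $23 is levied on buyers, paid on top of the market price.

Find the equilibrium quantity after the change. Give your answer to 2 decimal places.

234.40

Solve the original market: 574 - 3P = 2P + 54, hence P = 104 and q = 262.
Since buyers pay the price plus the tax, the effective demand curve becomes qd = 505 - 3P.
Clearing the new market: 505 - 3P = 2P + 54, so P = 90.2 and q = 234.4.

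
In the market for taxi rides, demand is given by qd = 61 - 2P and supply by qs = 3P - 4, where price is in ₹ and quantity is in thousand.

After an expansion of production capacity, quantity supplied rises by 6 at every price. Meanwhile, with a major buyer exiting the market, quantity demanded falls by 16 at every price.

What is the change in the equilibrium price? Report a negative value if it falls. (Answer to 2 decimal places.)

Before the shock: 61 - 2P = 3P - 4 ⇒ 65 = 5P ⇒ P = 13, q = 35.
With the change applied: demand qd = 45 - 2P, supply qs = 3P + 2.
New equilibrium: 45 - 2P = 3P + 2 ⇒ 43 = 5P ⇒ P = 8.6, q = 27.8.
ΔP = 8.6 − 13 = -4.40.

-4.40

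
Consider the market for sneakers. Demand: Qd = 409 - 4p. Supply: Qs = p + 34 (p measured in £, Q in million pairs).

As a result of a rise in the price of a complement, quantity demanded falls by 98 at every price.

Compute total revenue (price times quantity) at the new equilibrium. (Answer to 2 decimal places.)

Original equilibrium: 409 - 4p = p + 34 gives 375 = 5p, so p = 75 and Q = 109.
After the shift, demand is Qd = 311 - 4p and supply is Qs = p + 34.
Equate the new curves: 311 - 4p = p + 34, giving 277 = 5p, p = 55.4, Q = 89.4.
New expenditure = 55.4 × 89.4 = 4952.76.

4952.76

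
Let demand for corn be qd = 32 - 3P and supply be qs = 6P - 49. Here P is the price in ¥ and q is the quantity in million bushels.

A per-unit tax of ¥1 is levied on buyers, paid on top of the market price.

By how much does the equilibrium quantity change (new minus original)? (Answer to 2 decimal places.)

Initially, 32 - 3P = 6P - 49, so 81 = 9P and P = 9, q = 5.
Since buyers pay the price plus the tax, the effective demand curve becomes qd = 29 - 3P.
Setting them equal: 29 - 3P = 6P - 49 → 78 = 9P, so P = 26/3 ≈ 8.6667 and q = 3.
Δq = 3 − 5 = -2.00.

-2.00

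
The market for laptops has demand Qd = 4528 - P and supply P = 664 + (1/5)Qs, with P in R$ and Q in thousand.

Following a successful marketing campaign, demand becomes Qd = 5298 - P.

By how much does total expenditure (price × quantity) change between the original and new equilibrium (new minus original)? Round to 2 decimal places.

+1334880.56

Original equilibrium: 4528 - P = 5P - 3320 gives 7848 = 6P, so P = 1308 and Q = 3220.
The new curves are Qd = 5298 - P (demand) and Qs = 5P - 3320 (supply).
Clearing the new market: 5298 - P = 5P - 3320, so P = 4309/3 ≈ 1436.3333 and Q = 11585/3 ≈ 3861.6667.
Expenditure moves from 1308×3220 = 4211760 to 1436.3333×3861.6667 = 5546640.5556; change = +1334880.56.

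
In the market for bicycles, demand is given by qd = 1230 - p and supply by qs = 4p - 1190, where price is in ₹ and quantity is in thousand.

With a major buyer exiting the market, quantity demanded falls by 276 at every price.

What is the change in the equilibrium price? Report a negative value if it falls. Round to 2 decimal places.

Solve the original market: 1230 - p = 4p - 1190, hence p = 484 and q = 746.
With the change applied: demand qd = 954 - p, supply qs = 4p - 1190.
New equilibrium: 954 - p = 4p - 1190 ⇒ 2144 = 5p ⇒ p = 428.8, q = 525.2.
Δp = 428.8 − 484 = -55.20.

-55.20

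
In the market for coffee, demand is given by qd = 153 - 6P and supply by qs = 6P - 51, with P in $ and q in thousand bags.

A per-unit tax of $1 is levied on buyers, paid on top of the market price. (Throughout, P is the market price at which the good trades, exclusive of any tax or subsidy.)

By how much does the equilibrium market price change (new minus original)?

Solve the original market: 153 - 6P = 6P - 51, hence P = 17 and q = 51.
Since buyers pay the price plus the tax, the effective demand curve becomes qd = 147 - 6P.
New equilibrium: 147 - 6P = 6P - 51 ⇒ 198 = 12P ⇒ P = 16.5, q = 48.
ΔP = 16.5 − 17 = -0.5.

-0.5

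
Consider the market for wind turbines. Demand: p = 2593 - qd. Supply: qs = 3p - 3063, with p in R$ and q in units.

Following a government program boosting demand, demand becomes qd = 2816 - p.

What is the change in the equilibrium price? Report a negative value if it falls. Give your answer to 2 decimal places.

Original equilibrium: 2593 - p = 3p - 3063 gives 5656 = 4p, so p = 1414 and q = 1179.
With the change applied: demand qd = 2816 - p, supply qs = 3p - 3063.
Equate the new curves: 2816 - p = 3p - 3063, giving 5879 = 4p, p = 1469.75, q = 1346.25.
Δp = 1469.75 − 1414 = +55.75.

+55.75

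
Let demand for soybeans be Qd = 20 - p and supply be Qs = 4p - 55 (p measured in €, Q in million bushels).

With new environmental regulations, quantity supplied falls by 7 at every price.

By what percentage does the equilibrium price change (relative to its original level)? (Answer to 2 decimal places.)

Initially, 20 - p = 4p - 55, so 75 = 5p and p = 15, Q = 5.
After the shift, demand is Qd = 20 - p and supply is Qs = 4p - 62.
Setting them equal: 20 - p = 4p - 62 → 82 = 5p, so p = 16.4 and Q = 3.6.
%Δp = (16.4 − 15) / 15 × 100 = +9.33%.

+9.33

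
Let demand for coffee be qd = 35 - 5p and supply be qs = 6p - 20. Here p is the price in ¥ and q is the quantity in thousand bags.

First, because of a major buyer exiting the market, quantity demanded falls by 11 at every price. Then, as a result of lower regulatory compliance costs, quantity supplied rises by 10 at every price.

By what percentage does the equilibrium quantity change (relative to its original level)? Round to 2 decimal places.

-14.55

Original equilibrium: 35 - 5p = 6p - 20 gives 55 = 11p, so p = 5 and q = 10.
The new curves are qd = 24 - 5p (demand) and qs = 6p - 10 (supply).
Equate the new curves: 24 - 5p = 6p - 10, giving 34 = 11p, p = 34/11 ≈ 3.0909, q = 94/11 ≈ 8.5455.
%Δq = (8.5455 − 10) / 10 × 100 = -14.55%.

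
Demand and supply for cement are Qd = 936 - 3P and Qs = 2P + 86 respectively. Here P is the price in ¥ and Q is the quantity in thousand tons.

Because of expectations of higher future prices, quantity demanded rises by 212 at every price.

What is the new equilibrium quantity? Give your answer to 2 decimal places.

510.80

Original equilibrium: 936 - 3P = 2P + 86 gives 850 = 5P, so P = 170 and Q = 426.
The shock moves the curves to Qd = 1148 - 3P and Qs = 2P + 86.
Equate the new curves: 1148 - 3P = 2P + 86, giving 1062 = 5P, P = 212.4, Q = 510.8.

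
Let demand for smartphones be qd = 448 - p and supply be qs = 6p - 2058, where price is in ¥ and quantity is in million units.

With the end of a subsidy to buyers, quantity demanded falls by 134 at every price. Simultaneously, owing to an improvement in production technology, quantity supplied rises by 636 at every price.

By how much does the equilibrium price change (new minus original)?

Solve the original market: 448 - p = 6p - 2058, hence p = 358 and q = 90.
After the shift, demand is qd = 314 - p and supply is qs = 6p - 1422.
Setting them equal: 314 - p = 6p - 1422 → 1736 = 7p, so p = 248 and q = 66.
Δp = 248 − 358 = -110.

-110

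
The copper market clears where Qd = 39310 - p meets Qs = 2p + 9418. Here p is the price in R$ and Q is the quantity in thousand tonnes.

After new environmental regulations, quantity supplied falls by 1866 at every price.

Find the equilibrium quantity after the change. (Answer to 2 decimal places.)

Before the shock: 39310 - p = 2p + 9418 ⇒ 29892 = 3p ⇒ p = 9964, Q = 29346.
The shock moves the curves to Qd = 39310 - p and Qs = 2p + 7552.
Clearing the new market: 39310 - p = 2p + 7552, so p = 10586 and Q = 28724.

28724.00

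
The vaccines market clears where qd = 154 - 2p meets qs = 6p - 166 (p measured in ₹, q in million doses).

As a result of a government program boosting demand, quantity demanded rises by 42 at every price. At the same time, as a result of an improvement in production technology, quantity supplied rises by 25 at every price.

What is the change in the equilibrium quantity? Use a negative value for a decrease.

Solve the original market: 154 - 2p = 6p - 166, hence p = 40 and q = 74.
The new curves are qd = 196 - 2p (demand) and qs = 6p - 141 (supply).
New equilibrium: 196 - 2p = 6p - 141 ⇒ 337 = 8p ⇒ p = 42.125, q = 111.75.
Δq = 111.75 − 74 = +37.75.

+37.75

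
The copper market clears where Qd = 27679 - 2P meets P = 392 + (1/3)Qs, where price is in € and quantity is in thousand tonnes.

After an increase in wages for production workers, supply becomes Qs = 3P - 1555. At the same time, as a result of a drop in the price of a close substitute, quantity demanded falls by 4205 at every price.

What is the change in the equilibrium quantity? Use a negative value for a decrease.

-2674.6

Original equilibrium: 27679 - 2P = 3P - 1176 gives 28855 = 5P, so P = 5771 and Q = 16137.
The new curves are Qd = 23474 - 2P (demand) and Qs = 3P - 1555 (supply).
New equilibrium: 23474 - 2P = 3P - 1555 ⇒ 25029 = 5P ⇒ P = 5005.8, Q = 13462.4.
ΔQ = 13462.4 − 16137 = -2674.6.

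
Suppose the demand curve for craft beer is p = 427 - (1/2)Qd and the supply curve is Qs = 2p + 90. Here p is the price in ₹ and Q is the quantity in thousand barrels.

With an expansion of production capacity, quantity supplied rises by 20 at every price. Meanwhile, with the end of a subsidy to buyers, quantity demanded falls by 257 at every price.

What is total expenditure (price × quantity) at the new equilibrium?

43038.625

Original equilibrium: 854 - 2p = 2p + 90 gives 764 = 4p, so p = 191 and Q = 472.
With the change applied: demand Qd = 597 - 2p, supply Qs = 2p + 110.
Setting them equal: 597 - 2p = 2p + 110 → 487 = 4p, so p = 121.75 and Q = 353.5.
New expenditure = 121.75 × 353.5 = 43038.625.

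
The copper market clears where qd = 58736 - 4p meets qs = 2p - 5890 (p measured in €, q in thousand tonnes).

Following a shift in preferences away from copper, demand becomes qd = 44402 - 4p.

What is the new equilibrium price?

Solve the original market: 58736 - 4p = 2p - 5890, hence p = 10771 and q = 15652.
The shock moves the curves to qd = 44402 - 4p and qs = 2p - 5890.
New equilibrium: 44402 - 4p = 2p - 5890 ⇒ 50292 = 6p ⇒ p = 8382, q = 10874.

8382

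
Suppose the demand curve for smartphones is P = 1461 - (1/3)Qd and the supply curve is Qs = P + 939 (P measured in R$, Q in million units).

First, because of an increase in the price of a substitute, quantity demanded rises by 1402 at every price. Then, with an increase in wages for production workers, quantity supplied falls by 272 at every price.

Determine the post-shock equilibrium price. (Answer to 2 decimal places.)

1279.50

Initially, 4383 - 3P = P + 939, so 3444 = 4P and P = 861, Q = 1800.
The new curves are Qd = 5785 - 3P (demand) and Qs = P + 667 (supply).
Equate the new curves: 5785 - 3P = P + 667, giving 5118 = 4P, P = 1279.5, Q = 1946.5.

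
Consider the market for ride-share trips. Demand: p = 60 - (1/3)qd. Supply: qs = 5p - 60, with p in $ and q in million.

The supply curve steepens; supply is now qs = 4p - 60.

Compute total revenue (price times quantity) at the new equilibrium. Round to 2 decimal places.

Original equilibrium: 180 - 3p = 5p - 60 gives 240 = 8p, so p = 30 and q = 90.
After the shift, demand is qd = 180 - 3p and supply is qs = 4p - 60.
Clearing the new market: 180 - 3p = 4p - 60, so p = 240/7 ≈ 34.2857 and q = 540/7 ≈ 77.1429.
New expenditure = 34.2857 × 77.1429 = 2644.90.

2644.90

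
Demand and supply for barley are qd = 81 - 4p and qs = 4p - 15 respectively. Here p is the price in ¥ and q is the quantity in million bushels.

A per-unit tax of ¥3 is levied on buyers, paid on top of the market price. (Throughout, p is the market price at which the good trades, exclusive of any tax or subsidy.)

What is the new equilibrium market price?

Solve the original market: 81 - 4p = 4p - 15, hence p = 12 and q = 33.
Since buyers pay the price plus the tax, the effective demand curve becomes qd = 69 - 4p.
Equate the new curves: 69 - 4p = 4p - 15, giving 84 = 8p, p = 10.5, q = 27.

10.5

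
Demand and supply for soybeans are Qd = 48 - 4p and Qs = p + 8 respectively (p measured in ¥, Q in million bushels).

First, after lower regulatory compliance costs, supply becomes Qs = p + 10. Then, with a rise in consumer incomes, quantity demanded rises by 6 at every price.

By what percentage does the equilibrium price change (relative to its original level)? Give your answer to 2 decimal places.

Solve the original market: 48 - 4p = p + 8, hence p = 8 and Q = 16.
The shock moves the curves to Qd = 54 - 4p and Qs = p + 10.
New equilibrium: 54 - 4p = p + 10 ⇒ 44 = 5p ⇒ p = 8.8, Q = 18.8.
%Δp = (8.8 − 8) / 8 × 100 = +10.00%.

+10.00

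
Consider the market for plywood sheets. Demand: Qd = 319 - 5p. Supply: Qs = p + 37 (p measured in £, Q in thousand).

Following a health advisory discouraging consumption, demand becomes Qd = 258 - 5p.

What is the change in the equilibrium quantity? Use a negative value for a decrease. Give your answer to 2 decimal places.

Original equilibrium: 319 - 5p = p + 37 gives 282 = 6p, so p = 47 and Q = 84.
After the shift, demand is Qd = 258 - 5p and supply is Qs = p + 37.
Clearing the new market: 258 - 5p = p + 37, so p = 221/6 ≈ 36.8333 and Q = 443/6 ≈ 73.8333.
ΔQ = 73.8333 − 84 = -10.17.

-10.17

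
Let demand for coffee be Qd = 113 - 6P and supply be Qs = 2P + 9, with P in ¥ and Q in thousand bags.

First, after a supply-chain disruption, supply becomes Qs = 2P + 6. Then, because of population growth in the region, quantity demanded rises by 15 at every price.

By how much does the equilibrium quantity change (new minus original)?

Initially, 113 - 6P = 2P + 9, so 104 = 8P and P = 13, Q = 35.
With the change applied: demand Qd = 128 - 6P, supply Qs = 2P + 6.
Setting them equal: 128 - 6P = 2P + 6 → 122 = 8P, so P = 15.25 and Q = 36.5.
ΔQ = 36.5 − 35 = +1.5.

+1.5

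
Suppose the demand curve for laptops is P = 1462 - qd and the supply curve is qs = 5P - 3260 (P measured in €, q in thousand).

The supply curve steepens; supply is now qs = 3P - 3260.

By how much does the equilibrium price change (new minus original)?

Before the shock: 1462 - P = 5P - 3260 ⇒ 4722 = 6P ⇒ P = 787, q = 675.
The new curves are qd = 1462 - P (demand) and qs = 3P - 3260 (supply).
Setting them equal: 1462 - P = 3P - 3260 → 4722 = 4P, so P = 1180.5 and q = 281.5.
ΔP = 1180.5 − 787 = +393.5.

+393.5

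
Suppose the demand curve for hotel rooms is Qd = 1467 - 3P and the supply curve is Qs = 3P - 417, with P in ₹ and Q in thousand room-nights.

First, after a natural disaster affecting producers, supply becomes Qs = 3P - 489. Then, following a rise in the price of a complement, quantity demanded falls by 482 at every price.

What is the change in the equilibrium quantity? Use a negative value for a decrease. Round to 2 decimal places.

Original equilibrium: 1467 - 3P = 3P - 417 gives 1884 = 6P, so P = 314 and Q = 525.
The shock moves the curves to Qd = 985 - 3P and Qs = 3P - 489.
Clearing the new market: 985 - 3P = 3P - 489, so P = 737/3 ≈ 245.6667 and Q = 248.
ΔQ = 248 − 525 = -277.00.

-277.00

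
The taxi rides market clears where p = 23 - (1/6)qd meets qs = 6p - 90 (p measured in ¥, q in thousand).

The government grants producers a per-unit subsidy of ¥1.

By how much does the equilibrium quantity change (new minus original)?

+3

Initially, 138 - 6p = 6p - 90, so 228 = 12p and p = 19, q = 24.
Since sellers receive the price plus the subsidy, the effective supply curve becomes qs = 6p - 84.
Clearing the new market: 138 - 6p = 6p - 84, so p = 18.5 and q = 27.
Δq = 27 − 24 = +3.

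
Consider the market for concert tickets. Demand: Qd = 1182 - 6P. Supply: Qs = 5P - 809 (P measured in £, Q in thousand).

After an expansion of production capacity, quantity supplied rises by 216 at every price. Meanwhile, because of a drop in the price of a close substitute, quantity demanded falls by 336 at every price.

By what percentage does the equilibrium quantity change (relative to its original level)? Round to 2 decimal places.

Original equilibrium: 1182 - 6P = 5P - 809 gives 1991 = 11P, so P = 181 and Q = 96.
The new curves are Qd = 846 - 6P (demand) and Qs = 5P - 593 (supply).
Setting them equal: 846 - 6P = 5P - 593 → 1439 = 11P, so P = 1439/11 ≈ 130.8182 and Q = 672/11 ≈ 61.0909.
%ΔQ = (61.0909 − 96) / 96 × 100 = -36.36%.

-36.36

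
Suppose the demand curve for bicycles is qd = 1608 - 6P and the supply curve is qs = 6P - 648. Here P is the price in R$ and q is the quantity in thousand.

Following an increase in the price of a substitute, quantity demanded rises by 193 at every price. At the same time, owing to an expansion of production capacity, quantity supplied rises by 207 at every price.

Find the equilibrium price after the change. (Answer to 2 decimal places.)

186.83

Solve the original market: 1608 - 6P = 6P - 648, hence P = 188 and q = 480.
The shock moves the curves to qd = 1801 - 6P and qs = 6P - 441.
Setting them equal: 1801 - 6P = 6P - 441 → 2242 = 12P, so P = 1121/6 ≈ 186.8333 and q = 680.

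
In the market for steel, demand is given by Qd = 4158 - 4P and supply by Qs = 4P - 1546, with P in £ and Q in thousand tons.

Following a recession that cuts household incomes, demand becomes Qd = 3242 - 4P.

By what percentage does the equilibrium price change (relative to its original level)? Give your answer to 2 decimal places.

Initially, 4158 - 4P = 4P - 1546, so 5704 = 8P and P = 713, Q = 1306.
The shock moves the curves to Qd = 3242 - 4P and Qs = 4P - 1546.
Clearing the new market: 3242 - 4P = 4P - 1546, so P = 598.5 and Q = 848.
%ΔP = (598.5 − 713) / 713 × 100 = -16.06%.

-16.06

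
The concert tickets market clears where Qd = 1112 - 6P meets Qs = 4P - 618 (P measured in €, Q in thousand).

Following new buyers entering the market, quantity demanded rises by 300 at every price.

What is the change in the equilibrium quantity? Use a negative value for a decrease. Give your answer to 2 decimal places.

+120.00

Initially, 1112 - 6P = 4P - 618, so 1730 = 10P and P = 173, Q = 74.
With the change applied: demand Qd = 1412 - 6P, supply Qs = 4P - 618.
New equilibrium: 1412 - 6P = 4P - 618 ⇒ 2030 = 10P ⇒ P = 203, Q = 194.
ΔQ = 194 − 74 = +120.00.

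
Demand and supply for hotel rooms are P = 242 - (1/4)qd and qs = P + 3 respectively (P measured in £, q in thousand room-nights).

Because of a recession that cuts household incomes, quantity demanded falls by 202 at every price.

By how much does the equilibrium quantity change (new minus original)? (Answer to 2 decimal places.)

-40.40

Initially, 968 - 4P = P + 3, so 965 = 5P and P = 193, q = 196.
The shock moves the curves to qd = 766 - 4P and qs = P + 3.
Clearing the new market: 766 - 4P = P + 3, so P = 152.6 and q = 155.6.
Δq = 155.6 − 196 = -40.40.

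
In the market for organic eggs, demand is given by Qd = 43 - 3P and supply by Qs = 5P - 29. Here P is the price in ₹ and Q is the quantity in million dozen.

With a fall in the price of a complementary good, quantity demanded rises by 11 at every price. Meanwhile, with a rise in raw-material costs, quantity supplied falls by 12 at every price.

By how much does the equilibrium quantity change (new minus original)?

+2.375

Original equilibrium: 43 - 3P = 5P - 29 gives 72 = 8P, so P = 9 and Q = 16.
The new curves are Qd = 54 - 3P (demand) and Qs = 5P - 41 (supply).
Setting them equal: 54 - 3P = 5P - 41 → 95 = 8P, so P = 11.875 and Q = 18.375.
ΔQ = 18.375 − 16 = +2.375.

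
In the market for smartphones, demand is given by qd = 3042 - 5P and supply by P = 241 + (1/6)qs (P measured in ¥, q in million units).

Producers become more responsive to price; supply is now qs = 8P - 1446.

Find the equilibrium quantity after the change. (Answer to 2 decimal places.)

Before the shock: 3042 - 5P = 6P - 1446 ⇒ 4488 = 11P ⇒ P = 408, q = 1002.
After the shift, demand is qd = 3042 - 5P and supply is qs = 8P - 1446.
Clearing the new market: 3042 - 5P = 8P - 1446, so P = 4488/13 ≈ 345.2308 and q = 17106/13 ≈ 1315.8462.

1315.85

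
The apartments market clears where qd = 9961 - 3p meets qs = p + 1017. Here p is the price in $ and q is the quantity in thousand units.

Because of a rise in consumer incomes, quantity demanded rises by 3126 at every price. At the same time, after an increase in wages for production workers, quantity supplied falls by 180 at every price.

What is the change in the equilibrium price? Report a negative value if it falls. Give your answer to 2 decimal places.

Before the shock: 9961 - 3p = p + 1017 ⇒ 8944 = 4p ⇒ p = 2236, q = 3253.
With the change applied: demand qd = 13087 - 3p, supply qs = p + 837.
Setting them equal: 13087 - 3p = p + 837 → 12250 = 4p, so p = 3062.5 and q = 3899.5.
Δp = 3062.5 − 2236 = +826.50.

+826.50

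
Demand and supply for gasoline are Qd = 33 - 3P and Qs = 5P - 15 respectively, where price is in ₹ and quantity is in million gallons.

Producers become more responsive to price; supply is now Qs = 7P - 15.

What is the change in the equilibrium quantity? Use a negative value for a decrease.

+3.6

Before the shock: 33 - 3P = 5P - 15 ⇒ 48 = 8P ⇒ P = 6, Q = 15.
The new curves are Qd = 33 - 3P (demand) and Qs = 7P - 15 (supply).
Equate the new curves: 33 - 3P = 7P - 15, giving 48 = 10P, P = 4.8, Q = 18.6.
ΔQ = 18.6 − 15 = +3.6.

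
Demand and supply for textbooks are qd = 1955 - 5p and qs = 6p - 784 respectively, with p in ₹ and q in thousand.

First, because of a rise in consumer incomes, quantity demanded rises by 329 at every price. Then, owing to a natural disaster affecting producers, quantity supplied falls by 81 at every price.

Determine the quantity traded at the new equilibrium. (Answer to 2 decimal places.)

Before the shock: 1955 - 5p = 6p - 784 ⇒ 2739 = 11p ⇒ p = 249, q = 710.
The new curves are qd = 2284 - 5p (demand) and qs = 6p - 865 (supply).
New equilibrium: 2284 - 5p = 6p - 865 ⇒ 3149 = 11p ⇒ p = 3149/11 ≈ 286.2727, q = 9379/11 ≈ 852.6364.

852.64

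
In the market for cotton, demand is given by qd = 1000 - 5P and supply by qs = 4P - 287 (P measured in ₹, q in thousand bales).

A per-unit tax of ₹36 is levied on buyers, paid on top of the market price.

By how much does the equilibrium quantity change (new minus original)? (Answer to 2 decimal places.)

-80.00

Before the shock: 1000 - 5P = 4P - 287 ⇒ 1287 = 9P ⇒ P = 143, q = 285.
Since buyers pay the price plus the tax, the effective demand curve becomes qd = 820 - 5P.
New equilibrium: 820 - 5P = 4P - 287 ⇒ 1107 = 9P ⇒ P = 123, q = 205.
Δq = 205 − 285 = -80.00.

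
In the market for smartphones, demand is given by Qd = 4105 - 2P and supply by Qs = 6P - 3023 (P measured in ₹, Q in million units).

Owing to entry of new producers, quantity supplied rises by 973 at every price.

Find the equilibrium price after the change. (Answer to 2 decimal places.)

Original equilibrium: 4105 - 2P = 6P - 3023 gives 7128 = 8P, so P = 891 and Q = 2323.
The new curves are Qd = 4105 - 2P (demand) and Qs = 6P - 2050 (supply).
Equate the new curves: 4105 - 2P = 6P - 2050, giving 6155 = 8P, P = 769.375, Q = 2566.25.

769.38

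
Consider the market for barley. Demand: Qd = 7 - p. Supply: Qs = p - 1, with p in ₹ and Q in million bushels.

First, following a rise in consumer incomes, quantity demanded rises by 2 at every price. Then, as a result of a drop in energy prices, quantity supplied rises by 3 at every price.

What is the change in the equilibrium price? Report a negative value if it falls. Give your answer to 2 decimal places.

Initially, 7 - p = p - 1, so 8 = 2p and p = 4, Q = 3.
With the change applied: demand Qd = 9 - p, supply Qs = p + 2.
Equate the new curves: 9 - p = p + 2, giving 7 = 2p, p = 3.5, Q = 5.5.
Δp = 3.5 − 4 = -0.50.

-0.50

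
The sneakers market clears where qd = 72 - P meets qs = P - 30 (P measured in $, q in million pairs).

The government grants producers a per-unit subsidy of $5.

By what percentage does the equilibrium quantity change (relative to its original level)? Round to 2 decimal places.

Before the shock: 72 - P = P - 30 ⇒ 102 = 2P ⇒ P = 51, q = 21.
Since sellers receive the price plus the subsidy, the effective supply curve becomes qs = P - 25.
Equate the new curves: 72 - P = P - 25, giving 97 = 2P, P = 48.5, q = 23.5.
%Δq = (23.5 − 21) / 21 × 100 = +11.90%.

+11.90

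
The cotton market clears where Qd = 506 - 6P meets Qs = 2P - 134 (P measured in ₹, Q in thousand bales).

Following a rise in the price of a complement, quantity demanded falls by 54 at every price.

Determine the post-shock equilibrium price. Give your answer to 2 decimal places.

Before the shock: 506 - 6P = 2P - 134 ⇒ 640 = 8P ⇒ P = 80, Q = 26.
After the shift, demand is Qd = 452 - 6P and supply is Qs = 2P - 134.
Setting them equal: 452 - 6P = 2P - 134 → 586 = 8P, so P = 73.25 and Q = 12.5.

73.25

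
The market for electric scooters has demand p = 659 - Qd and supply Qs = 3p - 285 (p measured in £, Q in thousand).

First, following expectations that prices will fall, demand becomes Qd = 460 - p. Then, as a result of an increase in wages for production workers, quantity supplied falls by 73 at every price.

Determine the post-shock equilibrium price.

204.5

Original equilibrium: 659 - p = 3p - 285 gives 944 = 4p, so p = 236 and Q = 423.
With the change applied: demand Qd = 460 - p, supply Qs = 3p - 358.
New equilibrium: 460 - p = 3p - 358 ⇒ 818 = 4p ⇒ p = 204.5, Q = 255.5.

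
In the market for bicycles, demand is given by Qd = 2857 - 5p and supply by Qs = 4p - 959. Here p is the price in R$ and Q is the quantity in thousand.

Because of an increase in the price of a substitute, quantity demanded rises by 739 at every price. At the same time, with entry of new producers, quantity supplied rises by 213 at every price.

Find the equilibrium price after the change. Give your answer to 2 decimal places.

Original equilibrium: 2857 - 5p = 4p - 959 gives 3816 = 9p, so p = 424 and Q = 737.
With the change applied: demand Qd = 3596 - 5p, supply Qs = 4p - 746.
Clearing the new market: 3596 - 5p = 4p - 746, so p = 4342/9 ≈ 482.4444 and Q = 10654/9 ≈ 1183.7778.

482.44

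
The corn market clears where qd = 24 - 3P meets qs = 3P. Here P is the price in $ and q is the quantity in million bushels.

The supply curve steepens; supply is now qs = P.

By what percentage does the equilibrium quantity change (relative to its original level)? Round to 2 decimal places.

Original equilibrium: 24 - 3P = 3P gives 24 = 6P, so P = 4 and q = 12.
The new curves are qd = 24 - 3P (demand) and qs = P (supply).
Equate the new curves: 24 - 3P = P, giving 24 = 4P, P = 6, q = 6.
%Δq = (6 − 12) / 12 × 100 = -50.00%.

-50.00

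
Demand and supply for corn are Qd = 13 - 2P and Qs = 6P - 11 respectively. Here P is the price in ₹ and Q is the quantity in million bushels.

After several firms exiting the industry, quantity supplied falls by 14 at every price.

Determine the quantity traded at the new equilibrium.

Solve the original market: 13 - 2P = 6P - 11, hence P = 3 and Q = 7.
With the change applied: demand Qd = 13 - 2P, supply Qs = 6P - 25.
Setting them equal: 13 - 2P = 6P - 25 → 38 = 8P, so P = 4.75 and Q = 3.5.

3.5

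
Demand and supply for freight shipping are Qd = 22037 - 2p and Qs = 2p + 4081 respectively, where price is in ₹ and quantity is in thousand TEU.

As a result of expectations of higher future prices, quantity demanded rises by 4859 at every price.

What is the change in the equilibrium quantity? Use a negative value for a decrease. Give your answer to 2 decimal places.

Initially, 22037 - 2p = 2p + 4081, so 17956 = 4p and p = 4489, Q = 13059.
The new curves are Qd = 26896 - 2p (demand) and Qs = 2p + 4081 (supply).
Setting them equal: 26896 - 2p = 2p + 4081 → 22815 = 4p, so p = 5703.75 and Q = 15488.5.
ΔQ = 15488.5 − 13059 = +2429.50.

+2429.50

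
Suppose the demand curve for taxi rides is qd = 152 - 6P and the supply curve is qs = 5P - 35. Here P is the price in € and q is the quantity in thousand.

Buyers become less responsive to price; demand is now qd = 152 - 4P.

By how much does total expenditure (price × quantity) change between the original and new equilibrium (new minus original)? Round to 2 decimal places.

+581.36

Initially, 152 - 6P = 5P - 35, so 187 = 11P and P = 17, q = 50.
After the shift, demand is qd = 152 - 4P and supply is qs = 5P - 35.
New equilibrium: 152 - 4P = 5P - 35 ⇒ 187 = 9P ⇒ P = 187/9 ≈ 20.7778, q = 620/9 ≈ 68.8889.
Expenditure moves from 17×50 = 850 to 20.7778×68.8889 = 1431.3580; change = +581.36.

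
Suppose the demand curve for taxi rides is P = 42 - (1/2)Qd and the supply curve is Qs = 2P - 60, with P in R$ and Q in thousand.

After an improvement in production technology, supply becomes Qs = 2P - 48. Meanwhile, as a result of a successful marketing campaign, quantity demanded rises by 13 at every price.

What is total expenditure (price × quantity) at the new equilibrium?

888.125

Original equilibrium: 84 - 2P = 2P - 60 gives 144 = 4P, so P = 36 and Q = 12.
With the change applied: demand Qd = 97 - 2P, supply Qs = 2P - 48.
Equate the new curves: 97 - 2P = 2P - 48, giving 145 = 4P, P = 36.25, Q = 24.5.
New expenditure = 36.25 × 24.5 = 888.125.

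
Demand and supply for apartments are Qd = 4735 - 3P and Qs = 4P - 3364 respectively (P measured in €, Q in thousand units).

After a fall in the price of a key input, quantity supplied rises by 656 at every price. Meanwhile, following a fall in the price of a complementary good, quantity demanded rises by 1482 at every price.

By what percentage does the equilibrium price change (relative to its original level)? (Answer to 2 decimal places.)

Before the shock: 4735 - 3P = 4P - 3364 ⇒ 8099 = 7P ⇒ P = 1157, Q = 1264.
With the change applied: demand Qd = 6217 - 3P, supply Qs = 4P - 2708.
Setting them equal: 6217 - 3P = 4P - 2708 → 8925 = 7P, so P = 1275 and Q = 2392.
%ΔP = (1275 − 1157) / 1157 × 100 = +10.20%.

+10.20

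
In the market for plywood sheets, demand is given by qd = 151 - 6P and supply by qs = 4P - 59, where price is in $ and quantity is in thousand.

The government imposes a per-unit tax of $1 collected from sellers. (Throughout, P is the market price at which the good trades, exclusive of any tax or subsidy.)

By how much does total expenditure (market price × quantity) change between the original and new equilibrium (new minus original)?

-41.36

Initially, 151 - 6P = 4P - 59, so 210 = 10P and P = 21, q = 25.
Since sellers keep the price net of the tax, the effective supply curve becomes qs = 4P - 63.
Equate the new curves: 151 - 6P = 4P - 63, giving 214 = 10P, P = 21.4, q = 22.6.
Expenditure moves from 21×25 = 525 to 21.4×22.6 = 483.64; change = -41.36.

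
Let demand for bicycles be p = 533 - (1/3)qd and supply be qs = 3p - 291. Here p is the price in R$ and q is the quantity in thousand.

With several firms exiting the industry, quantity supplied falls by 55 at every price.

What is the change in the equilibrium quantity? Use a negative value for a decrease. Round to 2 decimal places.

-27.50

Original equilibrium: 1599 - 3p = 3p - 291 gives 1890 = 6p, so p = 315 and q = 654.
With the change applied: demand qd = 1599 - 3p, supply qs = 3p - 346.
Setting them equal: 1599 - 3p = 3p - 346 → 1945 = 6p, so p = 1945/6 ≈ 324.1667 and q = 626.5.
Δq = 626.5 − 654 = -27.50.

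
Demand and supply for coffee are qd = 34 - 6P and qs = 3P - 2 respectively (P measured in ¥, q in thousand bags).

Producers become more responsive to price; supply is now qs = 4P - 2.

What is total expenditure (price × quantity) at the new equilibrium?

44.64

Solve the original market: 34 - 6P = 3P - 2, hence P = 4 and q = 10.
The shock moves the curves to qd = 34 - 6P and qs = 4P - 2.
New equilibrium: 34 - 6P = 4P - 2 ⇒ 36 = 10P ⇒ P = 3.6, q = 12.4.
New expenditure = 3.6 × 12.4 = 44.64.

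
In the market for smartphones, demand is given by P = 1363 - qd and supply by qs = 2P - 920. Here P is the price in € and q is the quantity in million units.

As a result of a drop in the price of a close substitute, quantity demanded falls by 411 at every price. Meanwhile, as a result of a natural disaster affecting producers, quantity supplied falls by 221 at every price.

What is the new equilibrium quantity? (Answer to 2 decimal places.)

254.33

Before the shock: 1363 - P = 2P - 920 ⇒ 2283 = 3P ⇒ P = 761, q = 602.
With the change applied: demand qd = 952 - P, supply qs = 2P - 1141.
Setting them equal: 952 - P = 2P - 1141 → 2093 = 3P, so P = 2093/3 ≈ 697.6667 and q = 763/3 ≈ 254.3333.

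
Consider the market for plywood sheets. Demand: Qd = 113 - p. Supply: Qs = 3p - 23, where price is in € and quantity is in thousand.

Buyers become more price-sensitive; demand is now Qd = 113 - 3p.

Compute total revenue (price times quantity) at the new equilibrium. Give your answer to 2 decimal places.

Initially, 113 - p = 3p - 23, so 136 = 4p and p = 34, Q = 79.
With the change applied: demand Qd = 113 - 3p, supply Qs = 3p - 23.
New equilibrium: 113 - 3p = 3p - 23 ⇒ 136 = 6p ⇒ p = 68/3 ≈ 22.6667, Q = 45.
New expenditure = 22.6667 × 45 = 1020.00.

1020.00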